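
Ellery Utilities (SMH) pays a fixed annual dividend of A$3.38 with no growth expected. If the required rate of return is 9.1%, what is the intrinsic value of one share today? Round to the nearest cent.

Zero-growth DDM (perpetuity): P₀ = D/r = 3.38 / 0.091 = 37.1429

A$37.14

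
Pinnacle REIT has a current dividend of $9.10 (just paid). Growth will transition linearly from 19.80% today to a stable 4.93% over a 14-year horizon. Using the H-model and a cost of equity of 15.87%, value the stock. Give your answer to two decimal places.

$173.86

H-model: P₀ = D₀[(1+g_L) + H(g_S−g_L)]/(r−g_L), with H = 14/2 = 7.
P₀ = 9.10 × [(1+0.0493) + 7×(0.198−0.0493)] / (0.1587−0.0493)
   = 9.10 × 2.0902 / 0.1094 = 173.8649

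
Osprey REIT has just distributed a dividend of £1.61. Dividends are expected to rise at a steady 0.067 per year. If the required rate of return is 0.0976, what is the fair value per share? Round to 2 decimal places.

Gordon growth model: P₀ = D₁/(r − g). D₁ = 1.61 × (1 + 0.067) = 1.7179.
P₀ = 1.7179 / (0.0976 − 0.067) = 1.7179 / 0.0306 = 56.1395

£56.14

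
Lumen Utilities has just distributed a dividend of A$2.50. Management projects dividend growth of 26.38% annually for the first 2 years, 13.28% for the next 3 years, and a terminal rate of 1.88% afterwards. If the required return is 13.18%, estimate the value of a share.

A$43.46

Three-stage DDM. Project D₁…D_5; terminal Gordon value at t=5 with g = 0.0188; discount at r = 0.1318.
D_1 = 3.1595
D_2 = 3.9930
D_3 = 4.5232
D_4 = 5.1239
D_5 = 5.8044
TV_5 = 5.9135/(0.1318−0.0188) = 52.3320
P₀ = Σ Dₜ/(1+r)ᵗ + TV_5/(1+r)^5 = 43.4552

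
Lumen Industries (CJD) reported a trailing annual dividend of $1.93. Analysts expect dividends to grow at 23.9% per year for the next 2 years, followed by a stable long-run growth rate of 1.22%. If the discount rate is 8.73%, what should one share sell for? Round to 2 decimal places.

$38.48

Two-stage DDM. Project D₁…D_2 at 0.239, terminal growth 0.0122, discount at r = 0.0873.
D_1 = 2.3913
D_2 = 2.9628
Terminal value at t=2: TV = D_3/(r−g) = 2.9989/(0.0873−0.0122) = 39.9325
P₀ = 2.3913/(1+0.0873)^1 + 2.9628/(1+0.0873)^2 + 39.9325/(1+0.0873)^2 = 38.4829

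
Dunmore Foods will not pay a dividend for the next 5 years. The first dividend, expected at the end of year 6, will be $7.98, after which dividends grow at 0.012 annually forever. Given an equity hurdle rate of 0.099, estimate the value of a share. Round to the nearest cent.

Deferred-dividend DDM. At t=5 the remaining stream is a growing perpetuity with first payment D_6 = 7.98.
V_5 = D_6/(r−g) = 7.98/(0.099−0.012) = 91.7241
P₀ = V_5/(1+r)^5 = 91.7241/(1+0.099)^5 = 57.2131

$57.21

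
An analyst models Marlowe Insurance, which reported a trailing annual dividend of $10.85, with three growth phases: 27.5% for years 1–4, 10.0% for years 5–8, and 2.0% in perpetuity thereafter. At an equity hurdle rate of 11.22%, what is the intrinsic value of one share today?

$333.06

Three-stage DDM. Project D₁…D_8; terminal Gordon value at t=8 with g = 0.02; discount at r = 0.1122.
D_1 = 13.8337
D_2 = 17.6380
D_3 = 22.4885
D_4 = 28.6728
D_5 = 31.5401
D_6 = 34.6941
D_7 = 38.1635
D_8 = 41.9799
TV_8 = 42.8195/(0.1122−0.02) = 464.4195
P₀ = Σ Dₜ/(1+r)ᵗ + TV_8/(1+r)^8 = 333.0603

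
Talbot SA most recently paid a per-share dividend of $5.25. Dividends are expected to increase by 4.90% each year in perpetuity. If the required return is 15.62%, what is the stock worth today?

Gordon growth model: P₀ = D₁/(r − g). D₁ = 5.25 × (1 + 0.049) = 5.5072.
P₀ = 5.5072 / (0.1562 − 0.049) = 5.5072 / 0.1072 = 51.3736

$51.37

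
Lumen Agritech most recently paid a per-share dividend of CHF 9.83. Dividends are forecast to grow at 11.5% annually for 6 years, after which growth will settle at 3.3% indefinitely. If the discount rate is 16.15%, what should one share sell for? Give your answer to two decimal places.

Two-stage DDM. Project D₁…D_6 at 0.115, terminal growth 0.033, discount at r = 0.1615.
D_1 = 10.9604
D_2 = 12.2209
D_3 = 13.6263
D_4 = 15.1933
D_5 = 16.9406
D_6 = 18.8887
Terminal value at t=6: TV = D_7/(r−g) = 19.5121/(0.1615−0.033) = 151.8448
P₀ = 10.9604/(1+0.1615)^1 + 12.2209/(1+0.1615)^2 + 13.6263/(1+0.1615)^3 + 15.1933/(1+0.1615)^4 + 16.9406/(1+0.1615)^5 + 18.8887/(1+0.1615)^6 + 151.8448/(1+0.1615)^6 = 113.0877

CHF 113.09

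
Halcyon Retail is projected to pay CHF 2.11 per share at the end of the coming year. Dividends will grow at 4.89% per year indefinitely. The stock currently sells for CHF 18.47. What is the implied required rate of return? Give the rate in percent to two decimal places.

16.31%

Rearranging the constant-growth DDM: r = D₁/P₀ + g.
r = 2.1100 / 18.47 + 0.0489 = 0.11424 + 0.0489 = 0.16314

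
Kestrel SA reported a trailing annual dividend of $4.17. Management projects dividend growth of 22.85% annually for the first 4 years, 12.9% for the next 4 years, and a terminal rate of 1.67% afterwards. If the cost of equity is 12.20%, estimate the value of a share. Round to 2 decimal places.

Three-stage DDM. Project D₁…D_8; terminal Gordon value at t=8 with g = 0.0167; discount at r = 0.122.
D_1 = 5.1228
D_2 = 6.2934
D_3 = 7.7315
D_4 = 9.4981
D_5 = 10.7234
D_6 = 12.1067
D_7 = 13.6684
D_8 = 15.4317
TV_8 = 15.6894/(0.122−0.0167) = 148.9968
P₀ = Σ Dₜ/(1+r)ᵗ + TV_8/(1+r)^8 = 104.7059

$104.71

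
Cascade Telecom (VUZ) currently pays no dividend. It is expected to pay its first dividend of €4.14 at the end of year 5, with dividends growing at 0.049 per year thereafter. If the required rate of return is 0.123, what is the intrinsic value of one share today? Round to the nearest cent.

€35.18

Deferred-dividend DDM. At t=4 the remaining stream is a growing perpetuity with first payment D_5 = 4.14.
V_4 = D_5/(r−g) = 4.14/(0.123−0.049) = 55.9459
P₀ = V_4/(1+r)^4 = 55.9459/(1+0.123)^4 = 35.1763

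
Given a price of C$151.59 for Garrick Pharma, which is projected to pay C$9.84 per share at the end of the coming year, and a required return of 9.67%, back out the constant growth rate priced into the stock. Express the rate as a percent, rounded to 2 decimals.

3.18%

From P₀ = D₁/(r − g), the implied growth is g = r − D₁/P₀.
g = 0.0967 − 9.84/151.59 = 0.0967 − 0.06491 = 0.03179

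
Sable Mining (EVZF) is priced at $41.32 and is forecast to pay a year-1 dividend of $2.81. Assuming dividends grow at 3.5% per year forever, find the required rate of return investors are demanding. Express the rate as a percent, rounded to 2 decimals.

Rearranging the constant-growth DDM: r = D₁/P₀ + g.
r = 2.8100 / 41.32 + 0.035 = 0.06801 + 0.035 = 0.10301

10.30%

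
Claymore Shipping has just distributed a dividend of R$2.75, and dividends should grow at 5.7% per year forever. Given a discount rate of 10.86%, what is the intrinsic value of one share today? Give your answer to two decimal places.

R$56.33

Gordon growth model: P₀ = D₁/(r − g). D₁ = 2.75 × (1 + 0.057) = 2.9067.
P₀ = 2.9067 / (0.1086 − 0.057) = 2.9067 / 0.0516 = 56.3324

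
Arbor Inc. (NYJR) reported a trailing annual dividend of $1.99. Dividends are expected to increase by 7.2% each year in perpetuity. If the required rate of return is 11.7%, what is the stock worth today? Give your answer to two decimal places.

$47.41

Gordon growth model: P₀ = D₁/(r − g). D₁ = 1.99 × (1 + 0.072) = 2.1333.
P₀ = 2.1333 / (0.117 − 0.072) = 2.1333 / 0.045 = 47.4062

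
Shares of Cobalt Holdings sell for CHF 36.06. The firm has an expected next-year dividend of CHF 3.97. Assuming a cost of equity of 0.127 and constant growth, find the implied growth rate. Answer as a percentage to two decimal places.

1.69%

From P₀ = D₁/(r − g), the implied growth is g = r − D₁/P₀.
g = 0.127 − 3.97/36.06 = 0.127 − 0.11009 = 0.01691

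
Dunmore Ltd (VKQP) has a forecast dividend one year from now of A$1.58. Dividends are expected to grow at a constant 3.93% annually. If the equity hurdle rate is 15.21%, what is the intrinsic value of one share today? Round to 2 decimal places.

Gordon growth model: P₀ = D₁/(r − g), with D₁ = 1.58 given directly.
P₀ = 1.5800 / (0.1521 − 0.0393) = 1.5800 / 0.1128 = 14.0071

A$14.01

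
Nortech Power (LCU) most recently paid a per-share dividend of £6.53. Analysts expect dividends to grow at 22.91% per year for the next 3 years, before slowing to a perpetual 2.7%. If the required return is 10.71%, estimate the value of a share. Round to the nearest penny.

Two-stage DDM. Project D₁…D_3 at 0.2291, terminal growth 0.027, discount at r = 0.1071.
D_1 = 8.0260
D_2 = 9.8648
D_3 = 12.1248
Terminal value at t=3: TV = D_4/(r−g) = 12.4522/(0.1071−0.027) = 155.4579
P₀ = 8.0260/(1+0.1071)^1 + 9.8648/(1+0.1071)^2 + 12.1248/(1+0.1071)^3 + 155.4579/(1+0.1071)^3 = 138.7985

£138.80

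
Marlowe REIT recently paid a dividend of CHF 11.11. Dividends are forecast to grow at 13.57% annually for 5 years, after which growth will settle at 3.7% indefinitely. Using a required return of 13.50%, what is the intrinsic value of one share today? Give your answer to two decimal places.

Two-stage DDM. Project D₁…D_5 at 0.1357, terminal growth 0.037, discount at r = 0.135.
D_1 = 12.6176
D_2 = 14.3298
D_3 = 16.2744
D_4 = 18.4828
D_5 = 20.9910
Terminal value at t=5: TV = D_6/(r−g) = 21.7676/(0.135−0.037) = 222.1186
P₀ = 12.6176/(1+0.135)^1 + 14.3298/(1+0.135)^2 + 16.2744/(1+0.135)^3 + 18.4828/(1+0.135)^4 + 20.9910/(1+0.135)^5 + 222.1186/(1+0.135)^5 = 173.5778

CHF 173.58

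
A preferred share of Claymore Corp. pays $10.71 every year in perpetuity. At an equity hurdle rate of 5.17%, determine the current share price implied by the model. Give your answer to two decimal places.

Zero-growth DDM (perpetuity): P₀ = D/r = 10.71 / 0.0517 = 207.1567

$207.16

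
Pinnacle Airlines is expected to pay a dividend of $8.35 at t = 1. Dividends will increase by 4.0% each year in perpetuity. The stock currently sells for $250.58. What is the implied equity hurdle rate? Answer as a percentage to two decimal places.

7.33%

Rearranging the constant-growth DDM: r = D₁/P₀ + g.
r = 8.3500 / 250.58 + 0.04 = 0.03332 + 0.04 = 0.07332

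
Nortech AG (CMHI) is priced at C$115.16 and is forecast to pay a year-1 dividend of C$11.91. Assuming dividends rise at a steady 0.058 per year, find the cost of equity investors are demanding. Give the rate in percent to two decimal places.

Rearranging the constant-growth DDM: r = D₁/P₀ + g.
r = 11.9100 / 115.16 + 0.058 = 0.10342 + 0.058 = 0.16142

16.14%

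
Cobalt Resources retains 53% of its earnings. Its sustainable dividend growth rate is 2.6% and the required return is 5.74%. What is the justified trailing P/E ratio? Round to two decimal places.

15.36

Payout ratio b = 1 − 0.53 = 0.47.
Justified trailing P/E = b(1+g)/(r−g) = 0.47×(1+0.026)/(0.0574−0.026) = 15.3573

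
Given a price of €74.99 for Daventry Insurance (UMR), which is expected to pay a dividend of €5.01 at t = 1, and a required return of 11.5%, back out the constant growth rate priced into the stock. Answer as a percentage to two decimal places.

4.82%

From P₀ = D₁/(r − g), the implied growth is g = r − D₁/P₀.
g = 0.115 − 5.01/74.99 = 0.115 − 0.06681 = 0.04819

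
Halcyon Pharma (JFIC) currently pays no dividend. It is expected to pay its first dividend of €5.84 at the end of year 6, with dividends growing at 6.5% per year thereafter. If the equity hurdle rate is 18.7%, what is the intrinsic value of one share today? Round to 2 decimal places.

€20.31

Deferred-dividend DDM. At t=5 the remaining stream is a growing perpetuity with first payment D_6 = 5.84.
V_5 = D_6/(r−g) = 5.84/(0.187−0.065) = 47.8689
P₀ = V_5/(1+r)^5 = 47.8689/(1+0.187)^5 = 20.3142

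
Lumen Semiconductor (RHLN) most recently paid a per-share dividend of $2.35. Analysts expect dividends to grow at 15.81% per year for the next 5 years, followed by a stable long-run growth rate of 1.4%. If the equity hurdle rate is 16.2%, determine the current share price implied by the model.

$27.46

Two-stage DDM. Project D₁…D_5 at 0.1581, terminal growth 0.014, discount at r = 0.162.
D_1 = 2.7215
D_2 = 3.1518
D_3 = 3.6501
D_4 = 4.2272
D_5 = 4.8955
Terminal value at t=5: TV = D_6/(r−g) = 4.9640/(0.162−0.014) = 33.5409
P₀ = 2.7215/(1+0.162)^1 + 3.1518/(1+0.162)^2 + 3.6501/(1+0.162)^3 + 4.2272/(1+0.162)^4 + 4.8955/(1+0.162)^5 + 33.5409/(1+0.162)^5 = 27.4645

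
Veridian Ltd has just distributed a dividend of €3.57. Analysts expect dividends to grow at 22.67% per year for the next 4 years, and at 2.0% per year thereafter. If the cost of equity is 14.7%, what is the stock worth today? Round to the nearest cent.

Two-stage DDM. Project D₁…D_4 at 0.2267, terminal growth 0.02, discount at r = 0.147.
D_1 = 4.3793
D_2 = 5.3721
D_3 = 6.5900
D_4 = 8.0839
Terminal value at t=4: TV = D_5/(r−g) = 8.2456/(0.147−0.02) = 64.9259
P₀ = 4.3793/(1+0.147)^1 + 5.3721/(1+0.147)^2 + 6.5900/(1+0.147)^3 + 8.0839/(1+0.147)^4 + 64.9259/(1+0.147)^4 = 54.4506

€54.45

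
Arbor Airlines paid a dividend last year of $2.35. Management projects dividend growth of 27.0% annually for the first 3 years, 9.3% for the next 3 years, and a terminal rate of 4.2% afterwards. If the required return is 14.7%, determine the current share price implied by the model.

$44.76

Three-stage DDM. Project D₁…D_6; terminal Gordon value at t=6 with g = 0.042; discount at r = 0.147.
D_1 = 2.9845
D_2 = 3.7903
D_3 = 4.8137
D_4 = 5.2614
D_5 = 5.7507
D_6 = 6.2855
TV_6 = 6.5495/(0.147−0.042) = 62.3761
P₀ = Σ Dₜ/(1+r)ᵗ + TV_6/(1+r)^6 = 44.7627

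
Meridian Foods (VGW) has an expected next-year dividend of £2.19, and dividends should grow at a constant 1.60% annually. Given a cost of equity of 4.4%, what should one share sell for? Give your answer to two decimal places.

£78.21

Gordon growth model: P₀ = D₁/(r − g), with D₁ = 2.19 given directly.
P₀ = 2.1900 / (0.044 − 0.016) = 2.1900 / 0.028 = 78.2143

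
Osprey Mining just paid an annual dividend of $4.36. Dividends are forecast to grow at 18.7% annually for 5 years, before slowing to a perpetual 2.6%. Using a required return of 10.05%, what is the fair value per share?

$115.17

Two-stage DDM. Project D₁…D_5 at 0.187, terminal growth 0.026, discount at r = 0.1005.
D_1 = 5.1753
D_2 = 6.1431
D_3 = 7.2919
D_4 = 8.6554
D_5 = 10.2740
Terminal value at t=5: TV = D_6/(r−g) = 10.5411/(0.1005−0.026) = 141.4918
P₀ = 5.1753/(1+0.1005)^1 + 6.1431/(1+0.1005)^2 + 7.2919/(1+0.1005)^3 + 8.6554/(1+0.1005)^4 + 10.2740/(1+0.1005)^5 + 141.4918/(1+0.1005)^5 = 115.1678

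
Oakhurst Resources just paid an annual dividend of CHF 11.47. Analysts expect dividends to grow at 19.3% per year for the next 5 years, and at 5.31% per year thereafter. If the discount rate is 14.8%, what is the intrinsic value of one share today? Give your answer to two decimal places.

Two-stage DDM. Project D₁…D_5 at 0.193, terminal growth 0.0531, discount at r = 0.148.
D_1 = 13.6837
D_2 = 16.3247
D_3 = 19.4753
D_4 = 23.2341
D_5 = 27.7182
Terminal value at t=5: TV = D_6/(r−g) = 29.1901/(0.148−0.0531) = 307.5878
P₀ = 13.6837/(1+0.148)^1 + 16.3247/(1+0.148)^2 + 19.4753/(1+0.148)^3 + 23.2341/(1+0.148)^4 + 27.7182/(1+0.148)^5 + 307.5878/(1+0.148)^5 = 218.7194

CHF 218.72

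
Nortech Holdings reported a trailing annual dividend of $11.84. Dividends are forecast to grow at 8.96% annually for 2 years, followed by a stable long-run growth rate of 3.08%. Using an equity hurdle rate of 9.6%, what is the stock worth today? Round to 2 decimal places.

Two-stage DDM. Project D₁…D_2 at 0.0896, terminal growth 0.0308, discount at r = 0.096.
D_1 = 12.9009
D_2 = 14.0568
Terminal value at t=2: TV = D_3/(r−g) = 14.4897/(0.096−0.0308) = 222.2351
P₀ = 12.9009/(1+0.096)^1 + 14.0568/(1+0.096)^2 + 222.2351/(1+0.096)^2 = 208.4815

$208.48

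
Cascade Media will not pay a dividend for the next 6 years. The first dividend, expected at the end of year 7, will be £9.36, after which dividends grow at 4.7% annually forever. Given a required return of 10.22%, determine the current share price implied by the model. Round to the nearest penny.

Deferred-dividend DDM. At t=6 the remaining stream is a growing perpetuity with first payment D_7 = 9.36.
V_6 = D_7/(r−g) = 9.36/(0.1022−0.047) = 169.5652
P₀ = V_6/(1+r)^6 = 169.5652/(1+0.1022)^6 = 94.5746

£94.57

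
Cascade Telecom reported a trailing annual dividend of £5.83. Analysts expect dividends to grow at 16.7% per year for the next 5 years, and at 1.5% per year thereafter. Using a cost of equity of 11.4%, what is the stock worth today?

Two-stage DDM. Project D₁…D_5 at 0.167, terminal growth 0.015, discount at r = 0.114.
D_1 = 6.8036
D_2 = 7.9398
D_3 = 9.2658
D_4 = 10.8131
D_5 = 12.6189
Terminal value at t=5: TV = D_6/(r−g) = 12.8082/(0.114−0.015) = 129.3760
P₀ = 6.8036/(1+0.114)^1 + 7.9398/(1+0.114)^2 + 9.2658/(1+0.114)^3 + 10.8131/(1+0.114)^4 + 12.6189/(1+0.114)^5 + 129.3760/(1+0.114)^5 = 108.9939

£108.99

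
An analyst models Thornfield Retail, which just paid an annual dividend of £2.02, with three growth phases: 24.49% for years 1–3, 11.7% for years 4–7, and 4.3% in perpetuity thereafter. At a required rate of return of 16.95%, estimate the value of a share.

Three-stage DDM. Project D₁…D_7; terminal Gordon value at t=7 with g = 0.043; discount at r = 0.1695.
D_1 = 2.5147
D_2 = 3.1305
D_3 = 3.8972
D_4 = 4.3532
D_5 = 4.8625
D_6 = 5.4314
D_7 = 6.0669
TV_7 = 6.3278/(0.1695−0.043) = 50.0220
P₀ = Σ Dₜ/(1+r)ᵗ + TV_7/(1+r)^7 = 32.2926

£32.29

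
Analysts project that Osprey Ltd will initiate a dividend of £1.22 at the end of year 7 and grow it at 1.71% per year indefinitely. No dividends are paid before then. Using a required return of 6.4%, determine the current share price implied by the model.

£17.93

Deferred-dividend DDM. At t=6 the remaining stream is a growing perpetuity with first payment D_7 = 1.22.
V_6 = D_7/(r−g) = 1.22/(0.064−0.0171) = 26.0128
P₀ = V_6/(1+r)^6 = 26.0128/(1+0.064)^6 = 17.9282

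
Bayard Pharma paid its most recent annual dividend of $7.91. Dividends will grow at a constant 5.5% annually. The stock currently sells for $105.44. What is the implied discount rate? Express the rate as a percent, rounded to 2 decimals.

13.41%

Rearranging the constant-growth DDM: r = D₁/P₀ + g.
D₁ = 7.91 × (1 + 0.055) = 8.3451.
r = 8.3451 / 105.44 + 0.055 = 0.07915 + 0.055 = 0.13415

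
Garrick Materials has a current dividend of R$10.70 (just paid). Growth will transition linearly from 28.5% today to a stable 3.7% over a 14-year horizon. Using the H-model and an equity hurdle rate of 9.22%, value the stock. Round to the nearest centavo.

H-model: P₀ = D₀[(1+g_L) + H(g_S−g_L)]/(r−g_L), with H = 14/2 = 7.
P₀ = 10.70 × [(1+0.037) + 7×(0.285−0.037)] / (0.0922−0.037)
   = 10.70 × 2.7730 / 0.0552 = 537.5199

R$537.52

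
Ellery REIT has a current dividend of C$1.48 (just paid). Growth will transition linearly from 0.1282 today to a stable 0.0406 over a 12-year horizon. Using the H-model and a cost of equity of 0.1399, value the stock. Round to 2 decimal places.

H-model: P₀ = D₀[(1+g_L) + H(g_S−g_L)]/(r−g_L), with H = 12/2 = 6.
P₀ = 1.48 × [(1+0.0406) + 6×(0.1282−0.0406)] / (0.1399−0.0406)
   = 1.48 × 1.5662 / 0.0993 = 23.3432

C$23.34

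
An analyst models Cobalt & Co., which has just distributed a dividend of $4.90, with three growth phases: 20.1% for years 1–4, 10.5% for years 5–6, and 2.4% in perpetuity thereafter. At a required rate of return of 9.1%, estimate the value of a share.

Three-stage DDM. Project D₁…D_6; terminal Gordon value at t=6 with g = 0.024; discount at r = 0.091.
D_1 = 5.8849
D_2 = 7.0678
D_3 = 8.4884
D_4 = 10.1946
D_5 = 11.2650
D_6 = 12.4478
TV_6 = 12.7465/(0.091−0.024) = 190.2470
P₀ = Σ Dₜ/(1+r)ᵗ + TV_6/(1+r)^6 = 152.5493

$152.55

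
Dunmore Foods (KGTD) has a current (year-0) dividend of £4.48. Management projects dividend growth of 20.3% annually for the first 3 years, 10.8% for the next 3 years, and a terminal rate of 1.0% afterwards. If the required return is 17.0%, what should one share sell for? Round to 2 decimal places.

Three-stage DDM. Project D₁…D_6; terminal Gordon value at t=6 with g = 0.01; discount at r = 0.17.
D_1 = 5.3894
D_2 = 6.4835
D_3 = 7.7996
D_4 = 8.6420
D_5 = 9.5753
D_6 = 10.6095
TV_6 = 10.7156/(0.17−0.01) = 66.9724
P₀ = Σ Dₜ/(1+r)ᵗ + TV_6/(1+r)^6 = 53.4361

£53.44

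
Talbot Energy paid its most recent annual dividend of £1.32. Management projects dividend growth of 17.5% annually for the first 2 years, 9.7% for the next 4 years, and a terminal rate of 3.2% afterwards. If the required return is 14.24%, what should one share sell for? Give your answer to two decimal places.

£18.91

Three-stage DDM. Project D₁…D_6; terminal Gordon value at t=6 with g = 0.032; discount at r = 0.1424.
D_1 = 1.5510
D_2 = 1.8224
D_3 = 1.9992
D_4 = 2.1931
D_5 = 2.4059
D_6 = 2.6392
TV_6 = 2.7237/(0.1424−0.032) = 24.6710
P₀ = Σ Dₜ/(1+r)ᵗ + TV_6/(1+r)^6 = 18.9052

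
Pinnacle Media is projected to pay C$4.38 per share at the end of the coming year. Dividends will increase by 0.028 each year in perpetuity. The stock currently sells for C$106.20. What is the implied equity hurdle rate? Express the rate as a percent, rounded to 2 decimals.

6.92%

Rearranging the constant-growth DDM: r = D₁/P₀ + g.
r = 4.3800 / 106.20 + 0.028 = 0.04124 + 0.028 = 0.06924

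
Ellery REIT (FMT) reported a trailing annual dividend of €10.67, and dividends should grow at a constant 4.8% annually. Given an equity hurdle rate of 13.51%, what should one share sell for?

€128.38

Gordon growth model: P₀ = D₁/(r − g). D₁ = 10.67 × (1 + 0.048) = 11.1822.
P₀ = 11.1822 / (0.1351 − 0.048) = 11.1822 / 0.0871 = 128.3830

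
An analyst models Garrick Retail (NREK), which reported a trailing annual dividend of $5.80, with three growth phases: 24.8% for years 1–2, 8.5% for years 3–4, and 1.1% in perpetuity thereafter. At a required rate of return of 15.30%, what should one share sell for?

$68.33

Three-stage DDM. Project D₁…D_4; terminal Gordon value at t=4 with g = 0.011; discount at r = 0.153.
D_1 = 7.2384
D_2 = 9.0335
D_3 = 9.8014
D_4 = 10.6345
TV_4 = 10.7515/(0.153−0.011) = 75.7146
P₀ = Σ Dₜ/(1+r)ᵗ + TV_4/(1+r)^4 = 68.3259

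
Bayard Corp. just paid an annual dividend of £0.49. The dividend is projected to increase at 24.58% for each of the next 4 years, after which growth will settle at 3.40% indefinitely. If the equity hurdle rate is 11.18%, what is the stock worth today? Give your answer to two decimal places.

£12.89

Two-stage DDM. Project D₁…D_4 at 0.2458, terminal growth 0.034, discount at r = 0.1118.
D_1 = 0.6104
D_2 = 0.7605
D_3 = 0.9474
D_4 = 1.1803
Terminal value at t=4: TV = D_5/(r−g) = 1.2204/(0.1118−0.034) = 15.6867
P₀ = 0.6104/(1+0.1118)^1 + 0.7605/(1+0.1118)^2 + 0.9474/(1+0.1118)^3 + 1.1803/(1+0.1118)^4 + 15.6867/(1+0.1118)^4 = 12.8927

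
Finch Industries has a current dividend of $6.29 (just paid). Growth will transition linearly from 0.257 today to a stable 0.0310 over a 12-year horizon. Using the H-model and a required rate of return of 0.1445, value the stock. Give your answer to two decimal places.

$132.28

H-model: P₀ = D₀[(1+g_L) + H(g_S−g_L)]/(r−g_L), with H = 12/2 = 6.
P₀ = 6.29 × [(1+0.031) + 6×(0.257−0.031)] / (0.1445−0.031)
   = 6.29 × 2.3870 / 0.1135 = 132.2840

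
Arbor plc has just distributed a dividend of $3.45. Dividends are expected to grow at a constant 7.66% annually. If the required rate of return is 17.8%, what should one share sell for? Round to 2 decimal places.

Gordon growth model: P₀ = D₁/(r − g). D₁ = 3.45 × (1 + 0.0766) = 3.7143.
P₀ = 3.7143 / (0.178 − 0.0766) = 3.7143 / 0.1014 = 36.6299

$36.63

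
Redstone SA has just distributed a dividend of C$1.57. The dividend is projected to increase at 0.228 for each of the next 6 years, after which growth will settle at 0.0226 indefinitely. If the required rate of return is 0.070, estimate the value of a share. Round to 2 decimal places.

C$93.08

Two-stage DDM. Project D₁…D_6 at 0.228, terminal growth 0.0226, discount at r = 0.07.
D_1 = 1.9280
D_2 = 2.3675
D_3 = 2.9073
D_4 = 3.5702
D_5 = 4.3842
D_6 = 5.3838
Terminal value at t=6: TV = D_7/(r−g) = 5.5055/(0.07−0.0226) = 116.1495
P₀ = 1.9280/(1+0.07)^1 + 2.3675/(1+0.07)^2 + 2.9073/(1+0.07)^3 + 3.5702/(1+0.07)^4 + 4.3842/(1+0.07)^5 + 5.3838/(1+0.07)^6 + 116.1495/(1+0.07)^6 = 93.0753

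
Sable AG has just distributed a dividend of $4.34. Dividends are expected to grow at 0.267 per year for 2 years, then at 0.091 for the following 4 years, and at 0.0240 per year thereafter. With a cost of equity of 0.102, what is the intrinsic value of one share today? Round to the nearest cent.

$105.46

Three-stage DDM. Project D₁…D_6; terminal Gordon value at t=6 with g = 0.024; discount at r = 0.102.
D_1 = 5.4988
D_2 = 6.9670
D_3 = 7.6009
D_4 = 8.2926
D_5 = 9.0473
D_6 = 9.8706
TV_6 = 10.1075/(0.102−0.024) = 129.5828
P₀ = Σ Dₜ/(1+r)ᵗ + TV_6/(1+r)^6 = 105.4607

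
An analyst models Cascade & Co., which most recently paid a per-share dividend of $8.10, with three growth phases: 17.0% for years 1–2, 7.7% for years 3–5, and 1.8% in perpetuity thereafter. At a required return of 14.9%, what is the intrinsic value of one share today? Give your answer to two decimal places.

Three-stage DDM. Project D₁…D_5; terminal Gordon value at t=5 with g = 0.018; discount at r = 0.149.
D_1 = 9.4770
D_2 = 11.0881
D_3 = 11.9419
D_4 = 12.8614
D_5 = 13.8517
TV_5 = 14.1011/(0.149−0.018) = 107.6416
P₀ = Σ Dₜ/(1+r)ᵗ + TV_5/(1+r)^5 = 92.5655

$92.57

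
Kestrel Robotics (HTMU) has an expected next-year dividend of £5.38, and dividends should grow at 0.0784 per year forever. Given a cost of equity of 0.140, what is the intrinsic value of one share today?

Gordon growth model: P₀ = D₁/(r − g), with D₁ = 5.38 given directly.
P₀ = 5.3800 / (0.14 − 0.0784) = 5.3800 / 0.0616 = 87.3377

£87.34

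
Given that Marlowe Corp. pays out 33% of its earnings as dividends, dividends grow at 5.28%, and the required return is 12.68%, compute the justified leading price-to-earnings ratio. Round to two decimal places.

Justified leading P/E = b/(r−g) = 0.33/(0.1268−0.0528) = 4.4595

4.46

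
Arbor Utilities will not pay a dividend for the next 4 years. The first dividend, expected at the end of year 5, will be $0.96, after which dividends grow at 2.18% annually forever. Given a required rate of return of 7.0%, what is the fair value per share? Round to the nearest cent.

Deferred-dividend DDM. At t=4 the remaining stream is a growing perpetuity with first payment D_5 = 0.96.
V_4 = D_5/(r−g) = 0.96/(0.07−0.0218) = 19.9170
P₀ = V_4/(1+r)^4 = 19.9170/(1+0.07)^4 = 15.1946

$15.19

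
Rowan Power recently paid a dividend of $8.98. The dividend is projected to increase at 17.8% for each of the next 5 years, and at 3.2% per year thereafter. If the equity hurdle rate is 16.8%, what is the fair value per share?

$117.18

Two-stage DDM. Project D₁…D_5 at 0.178, terminal growth 0.032, discount at r = 0.168.
D_1 = 10.5784
D_2 = 12.4614
D_3 = 14.6795
D_4 = 17.2925
D_5 = 20.3706
Terminal value at t=5: TV = D_6/(r−g) = 21.0224/(0.168−0.032) = 154.5765
P₀ = 10.5784/(1+0.168)^1 + 12.4614/(1+0.168)^2 + 14.6795/(1+0.168)^3 + 17.2925/(1+0.168)^4 + 20.3706/(1+0.168)^5 + 154.5765/(1+0.168)^5 = 117.1763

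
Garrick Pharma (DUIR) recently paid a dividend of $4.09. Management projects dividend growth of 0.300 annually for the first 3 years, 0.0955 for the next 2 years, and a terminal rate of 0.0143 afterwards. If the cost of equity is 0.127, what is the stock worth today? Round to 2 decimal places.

Three-stage DDM. Project D₁…D_5; terminal Gordon value at t=5 with g = 0.0143; discount at r = 0.127.
D_1 = 5.3170
D_2 = 6.9121
D_3 = 8.9857
D_4 = 9.8439
D_5 = 10.7840
TV_5 = 10.9382/(0.127−0.0143) = 97.0556
P₀ = Σ Dₜ/(1+r)ᵗ + TV_5/(1+r)^5 = 81.8535

$81.85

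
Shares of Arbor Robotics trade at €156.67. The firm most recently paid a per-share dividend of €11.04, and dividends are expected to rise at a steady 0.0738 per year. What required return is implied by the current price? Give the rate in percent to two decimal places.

Rearranging the constant-growth DDM: r = D₁/P₀ + g.
D₁ = 11.04 × (1 + 0.0738) = 11.8548.
r = 11.8548 / 156.67 + 0.0738 = 0.07567 + 0.0738 = 0.14947

14.95%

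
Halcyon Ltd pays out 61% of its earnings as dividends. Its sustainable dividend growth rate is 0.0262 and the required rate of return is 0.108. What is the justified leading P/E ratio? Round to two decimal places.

Justified leading P/E = b/(r−g) = 0.61/(0.108−0.0262) = 7.4572

7.46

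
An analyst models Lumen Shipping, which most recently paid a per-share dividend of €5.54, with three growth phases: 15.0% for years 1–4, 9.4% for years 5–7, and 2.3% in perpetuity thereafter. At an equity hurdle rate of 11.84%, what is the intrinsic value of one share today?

Three-stage DDM. Project D₁…D_7; terminal Gordon value at t=7 with g = 0.023; discount at r = 0.1184.
D_1 = 6.3710
D_2 = 7.3266
D_3 = 8.4256
D_4 = 9.6895
D_5 = 10.6003
D_6 = 11.5967
D_7 = 12.6868
TV_7 = 12.9786/(0.1184−0.023) = 136.0443
P₀ = Σ Dₜ/(1+r)ᵗ + TV_7/(1+r)^7 = 103.7091

€103.71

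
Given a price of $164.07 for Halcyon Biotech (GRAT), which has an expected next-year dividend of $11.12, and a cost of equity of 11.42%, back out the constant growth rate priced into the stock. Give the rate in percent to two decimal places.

From P₀ = D₁/(r − g), the implied growth is g = r − D₁/P₀.
g = 0.1142 − 11.12/164.07 = 0.1142 − 0.06778 = 0.04642

4.64%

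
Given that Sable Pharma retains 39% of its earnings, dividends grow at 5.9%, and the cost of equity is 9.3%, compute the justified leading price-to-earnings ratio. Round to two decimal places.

Payout ratio b = 1 − 0.39 = 0.61.
Justified leading P/E = b/(r−g) = 0.61/(0.093−0.059) = 17.9412

17.94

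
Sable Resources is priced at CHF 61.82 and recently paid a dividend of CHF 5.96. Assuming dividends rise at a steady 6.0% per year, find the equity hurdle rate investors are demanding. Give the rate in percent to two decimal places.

Rearranging the constant-growth DDM: r = D₁/P₀ + g.
D₁ = 5.96 × (1 + 0.06) = 6.3176.
r = 6.3176 / 61.82 + 0.06 = 0.10219 + 0.06 = 0.16219

16.22%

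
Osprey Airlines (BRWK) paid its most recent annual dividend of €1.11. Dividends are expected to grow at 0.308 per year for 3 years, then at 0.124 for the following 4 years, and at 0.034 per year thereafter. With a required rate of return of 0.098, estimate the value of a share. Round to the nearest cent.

Three-stage DDM. Project D₁…D_7; terminal Gordon value at t=7 with g = 0.034; discount at r = 0.098.
D_1 = 1.4519
D_2 = 1.8991
D_3 = 2.4840
D_4 = 2.7920
D_5 = 3.1382
D_6 = 3.5273
D_7 = 3.9647
TV_7 = 4.0995/(0.098−0.034) = 64.0549
P₀ = Σ Dₜ/(1+r)ᵗ + TV_7/(1+r)^7 = 46.0264

€46.03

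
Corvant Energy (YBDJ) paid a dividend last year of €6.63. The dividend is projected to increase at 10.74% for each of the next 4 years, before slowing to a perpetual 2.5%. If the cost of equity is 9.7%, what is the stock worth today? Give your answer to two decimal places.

Two-stage DDM. Project D₁…D_4 at 0.1074, terminal growth 0.025, discount at r = 0.097.
D_1 = 7.3421
D_2 = 8.1306
D_3 = 9.0038
D_4 = 9.9708
Terminal value at t=4: TV = D_5/(r−g) = 10.2201/(0.097−0.025) = 141.9459
P₀ = 7.3421/(1+0.097)^1 + 8.1306/(1+0.097)^2 + 9.0038/(1+0.097)^3 + 9.9708/(1+0.097)^4 + 141.9459/(1+0.097)^4 = 125.1704

€125.17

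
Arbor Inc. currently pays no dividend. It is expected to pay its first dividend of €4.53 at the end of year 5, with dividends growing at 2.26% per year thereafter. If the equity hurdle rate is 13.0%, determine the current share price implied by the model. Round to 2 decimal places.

€25.87

Deferred-dividend DDM. At t=4 the remaining stream is a growing perpetuity with first payment D_5 = 4.53.
V_4 = D_5/(r−g) = 4.53/(0.13−0.0226) = 42.1788
P₀ = V_4/(1+r)^4 = 42.1788/(1+0.13)^4 = 25.8690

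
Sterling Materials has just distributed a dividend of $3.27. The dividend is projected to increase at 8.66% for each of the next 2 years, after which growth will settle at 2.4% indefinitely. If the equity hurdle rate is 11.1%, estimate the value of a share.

$43.14

Two-stage DDM. Project D₁…D_2 at 0.0866, terminal growth 0.024, discount at r = 0.111.
D_1 = 3.5532
D_2 = 3.8609
Terminal value at t=2: TV = D_3/(r−g) = 3.9535/(0.111−0.024) = 45.4431
P₀ = 3.5532/(1+0.111)^1 + 3.8609/(1+0.111)^2 + 45.4431/(1+0.111)^2 = 43.1424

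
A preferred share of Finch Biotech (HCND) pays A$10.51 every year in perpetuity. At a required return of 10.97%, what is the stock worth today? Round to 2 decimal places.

A$95.81

Zero-growth DDM (perpetuity): P₀ = D/r = 10.51 / 0.1097 = 95.8067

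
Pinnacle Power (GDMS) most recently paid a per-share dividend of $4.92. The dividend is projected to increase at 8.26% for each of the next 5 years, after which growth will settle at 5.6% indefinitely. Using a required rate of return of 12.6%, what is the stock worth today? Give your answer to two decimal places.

$82.88

Two-stage DDM. Project D₁…D_5 at 0.0826, terminal growth 0.056, discount at r = 0.126.
D_1 = 5.3264
D_2 = 5.7664
D_3 = 6.2427
D_4 = 6.7583
D_5 = 7.3165
Terminal value at t=5: TV = D_6/(r−g) = 7.7263/(0.126−0.056) = 110.3751
P₀ = 5.3264/(1+0.126)^1 + 5.7664/(1+0.126)^2 + 6.2427/(1+0.126)^3 + 6.7583/(1+0.126)^4 + 7.3165/(1+0.126)^5 + 110.3751/(1+0.126)^5 = 82.8763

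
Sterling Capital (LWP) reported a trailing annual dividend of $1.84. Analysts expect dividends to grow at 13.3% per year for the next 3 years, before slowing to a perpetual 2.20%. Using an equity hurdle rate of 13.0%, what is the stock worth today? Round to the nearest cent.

Two-stage DDM. Project D₁…D_3 at 0.133, terminal growth 0.022, discount at r = 0.13.
D_1 = 2.0847
D_2 = 2.3620
D_3 = 2.6761
Terminal value at t=3: TV = D_4/(r−g) = 2.7350/(0.13−0.022) = 25.3241
P₀ = 2.0847/(1+0.13)^1 + 2.3620/(1+0.13)^2 + 2.6761/(1+0.13)^3 + 25.3241/(1+0.13)^3 = 23.1003

$23.10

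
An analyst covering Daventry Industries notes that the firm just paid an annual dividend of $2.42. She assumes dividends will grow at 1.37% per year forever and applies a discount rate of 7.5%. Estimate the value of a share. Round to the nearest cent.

Gordon growth model: P₀ = D₁/(r − g). D₁ = 2.42 × (1 + 0.0137) = 2.4532.
P₀ = 2.4532 / (0.075 − 0.0137) = 2.4532 / 0.0613 = 40.0188

$40.02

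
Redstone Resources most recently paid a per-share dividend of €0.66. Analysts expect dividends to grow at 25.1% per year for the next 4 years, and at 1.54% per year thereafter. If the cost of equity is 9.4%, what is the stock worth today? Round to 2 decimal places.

€18.31

Two-stage DDM. Project D₁…D_4 at 0.251, terminal growth 0.0154, discount at r = 0.094.
D_1 = 0.8257
D_2 = 1.0329
D_3 = 1.2922
D_4 = 1.6165
Terminal value at t=4: TV = D_5/(r−g) = 1.6414/(0.094−0.0154) = 20.8828
P₀ = 0.8257/(1+0.094)^1 + 1.0329/(1+0.094)^2 + 1.2922/(1+0.094)^3 + 1.6165/(1+0.094)^4 + 20.8828/(1+0.094)^4 = 18.3118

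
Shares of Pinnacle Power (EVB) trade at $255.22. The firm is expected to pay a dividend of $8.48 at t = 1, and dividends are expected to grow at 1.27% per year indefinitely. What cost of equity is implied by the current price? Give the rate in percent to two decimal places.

4.59%

Rearranging the constant-growth DDM: r = D₁/P₀ + g.
r = 8.4800 / 255.22 + 0.0127 = 0.03323 + 0.0127 = 0.04593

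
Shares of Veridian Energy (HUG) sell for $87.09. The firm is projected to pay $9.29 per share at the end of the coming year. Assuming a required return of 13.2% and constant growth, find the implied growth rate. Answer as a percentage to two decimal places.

2.53%

From P₀ = D₁/(r − g), the implied growth is g = r − D₁/P₀.
g = 0.132 − 9.29/87.09 = 0.132 − 0.10667 = 0.02533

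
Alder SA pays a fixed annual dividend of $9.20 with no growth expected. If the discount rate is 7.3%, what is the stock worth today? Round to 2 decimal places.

$126.03

Zero-growth DDM (perpetuity): P₀ = D/r = 9.20 / 0.073 = 126.0274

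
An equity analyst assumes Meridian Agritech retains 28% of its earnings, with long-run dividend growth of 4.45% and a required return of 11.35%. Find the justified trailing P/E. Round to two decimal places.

10.90

Payout ratio b = 1 − 0.28 = 0.72.
Justified trailing P/E = b(1+g)/(r−g) = 0.72×(1+0.0445)/(0.1135−0.0445) = 10.8991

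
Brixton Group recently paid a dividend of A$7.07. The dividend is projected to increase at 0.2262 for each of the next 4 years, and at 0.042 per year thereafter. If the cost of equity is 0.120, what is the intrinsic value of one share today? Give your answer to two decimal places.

Two-stage DDM. Project D₁…D_4 at 0.2262, terminal growth 0.042, discount at r = 0.12.
D_1 = 8.6692
D_2 = 10.6302
D_3 = 13.0348
D_4 = 15.9832
Terminal value at t=4: TV = D_5/(r−g) = 16.6545/(0.12−0.042) = 213.5196
P₀ = 8.6692/(1+0.12)^1 + 10.6302/(1+0.12)^2 + 13.0348/(1+0.12)^3 + 15.9832/(1+0.12)^4 + 213.5196/(1+0.12)^4 = 171.3458

A$171.35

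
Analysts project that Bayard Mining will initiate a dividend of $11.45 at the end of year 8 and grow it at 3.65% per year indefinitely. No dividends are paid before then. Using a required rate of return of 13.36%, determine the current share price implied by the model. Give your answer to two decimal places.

Deferred-dividend DDM. At t=7 the remaining stream is a growing perpetuity with first payment D_8 = 11.45.
V_7 = D_8/(r−g) = 11.45/(0.1336−0.0365) = 117.9197
P₀ = V_7/(1+r)^7 = 117.9197/(1+0.1336)^7 = 49.0193

$49.02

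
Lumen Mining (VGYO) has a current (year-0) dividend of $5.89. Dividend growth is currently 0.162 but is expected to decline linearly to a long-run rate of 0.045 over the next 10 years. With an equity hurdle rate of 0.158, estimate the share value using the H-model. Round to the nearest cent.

$84.96

H-model: P₀ = D₀[(1+g_L) + H(g_S−g_L)]/(r−g_L), with H = 10/2 = 5.
P₀ = 5.89 × [(1+0.045) + 5×(0.162−0.045)] / (0.158−0.045)
   = 5.89 × 1.6300 / 0.113 = 84.9619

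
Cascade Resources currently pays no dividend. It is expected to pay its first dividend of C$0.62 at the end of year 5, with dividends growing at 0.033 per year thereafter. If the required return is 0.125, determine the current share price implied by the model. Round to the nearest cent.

C$4.21

Deferred-dividend DDM. At t=4 the remaining stream is a growing perpetuity with first payment D_5 = 0.62.
V_4 = D_5/(r−g) = 0.62/(0.125−0.033) = 6.7391
P₀ = V_4/(1+r)^4 = 6.7391/(1+0.125)^4 = 4.2072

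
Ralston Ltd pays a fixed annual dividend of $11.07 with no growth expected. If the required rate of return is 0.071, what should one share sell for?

$155.92

Zero-growth DDM (perpetuity): P₀ = D/r = 11.07 / 0.071 = 155.9155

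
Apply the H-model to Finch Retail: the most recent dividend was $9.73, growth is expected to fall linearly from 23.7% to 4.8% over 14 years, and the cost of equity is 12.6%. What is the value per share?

H-model: P₀ = D₀[(1+g_L) + H(g_S−g_L)]/(r−g_L), with H = 14/2 = 7.
P₀ = 9.73 × [(1+0.048) + 7×(0.237−0.048)] / (0.126−0.048)
   = 9.73 × 2.3710 / 0.078 = 295.7671

$295.77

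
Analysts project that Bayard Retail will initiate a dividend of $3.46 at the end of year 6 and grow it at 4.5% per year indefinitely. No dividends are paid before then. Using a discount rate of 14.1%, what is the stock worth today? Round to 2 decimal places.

Deferred-dividend DDM. At t=5 the remaining stream is a growing perpetuity with first payment D_6 = 3.46.
V_5 = D_6/(r−g) = 3.46/(0.141−0.045) = 36.0417
P₀ = V_5/(1+r)^5 = 36.0417/(1+0.141)^5 = 18.6370

$18.64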